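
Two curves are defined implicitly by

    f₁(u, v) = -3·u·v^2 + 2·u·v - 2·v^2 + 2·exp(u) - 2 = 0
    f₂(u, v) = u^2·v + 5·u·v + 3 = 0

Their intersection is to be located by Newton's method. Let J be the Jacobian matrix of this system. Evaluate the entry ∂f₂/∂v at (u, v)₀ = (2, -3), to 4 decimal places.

∂f₂/∂v = u^2 + 5·u.
At (2, -3) this is 14.0000.

14.0000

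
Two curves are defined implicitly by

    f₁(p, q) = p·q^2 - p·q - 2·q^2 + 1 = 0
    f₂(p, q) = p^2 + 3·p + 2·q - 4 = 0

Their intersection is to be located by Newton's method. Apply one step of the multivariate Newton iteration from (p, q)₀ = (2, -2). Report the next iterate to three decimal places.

At (2, -2): F = (5.000, 2.000).
Jacobian J = [[q^2 - q, 2·p·q - p - 4·q], [2·p + 3, 2]].
At the point, J = [[6.000, -2.000], [7.000, 2.000]] (det J = 26.000).
Solving J·Δ = −F gives Δ = (-0.538, 0.885).
Then the next iterate is (p, q)₁ = (1.462, -1.115).

(1.462, -1.115)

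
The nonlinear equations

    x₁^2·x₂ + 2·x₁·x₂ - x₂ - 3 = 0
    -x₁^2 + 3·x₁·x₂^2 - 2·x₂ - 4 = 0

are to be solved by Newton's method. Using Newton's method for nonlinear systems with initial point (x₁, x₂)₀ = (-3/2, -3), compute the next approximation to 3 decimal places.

(-1.382, -1.512)

At (-3/2, -3): F = (2.250, -40.750).
Jacobian J = [[2·x₁·x₂ + 2·x₂, x₁^2 + 2·x₁ - 1], [-2·x₁ + 3·x₂^2, 6·x₁·x₂ - 2]].
At the point, J = [[3.000, -1.750], [30.000, 25.000]] (det J = 127.500).
Solving J·Δ = −F gives Δ = (0.118, 1.488).
Then the next iterate is (x₁, x₂)₁ = (-1.382, -1.512).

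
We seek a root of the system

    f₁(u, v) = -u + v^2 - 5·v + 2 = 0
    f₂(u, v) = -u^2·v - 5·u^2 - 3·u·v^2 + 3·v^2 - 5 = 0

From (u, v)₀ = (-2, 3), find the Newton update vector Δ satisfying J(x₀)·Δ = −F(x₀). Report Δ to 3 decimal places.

(-2.618, -0.618)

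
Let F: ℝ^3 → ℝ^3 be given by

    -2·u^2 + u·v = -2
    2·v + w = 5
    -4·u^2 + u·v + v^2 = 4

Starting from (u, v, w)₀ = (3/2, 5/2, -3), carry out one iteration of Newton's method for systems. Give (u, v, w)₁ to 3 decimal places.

At (3/2, 5/2, -3): F = (1.250, -3.000, -3.000).
Jacobian J = [[-4·u + v, u, 0], [0, 2, 1], [-8·u + v, u + 2·v, 0]].
At the point, J = [[-3.500, 1.500, 0.000], [0.000, 2.000, 1.000], [-9.500, 6.500, 0.000]] (det J = 8.500).
Solving J·Δ = −F gives Δ = (1.485, 2.632, -2.265).
Then the next iterate is (u, v, w)₁ = (2.985, 5.132, -5.265).

(2.985, 5.132, -5.265)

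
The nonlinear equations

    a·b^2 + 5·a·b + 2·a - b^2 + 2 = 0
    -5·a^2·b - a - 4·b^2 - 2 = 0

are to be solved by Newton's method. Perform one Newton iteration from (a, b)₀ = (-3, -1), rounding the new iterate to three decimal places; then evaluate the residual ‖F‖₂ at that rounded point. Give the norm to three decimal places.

At (-3, -1): F = (7.000, 42.000).
Jacobian J = [[b^2 + 5·b + 2, 2·a·b + 5·a - 2·b], [-10·a·b - 1, -5·a^2 - 8·b]].
At the point, J = [[-2.000, -7.000], [-31.000, -37.000]] (det J = -143.000).
Solving J·Δ = −F gives Δ = (0.245, 0.930).
Then the next iterate is (a, b)₁ = (-2.755, -0.070).
Re-evaluating at (-2.755, -0.070): F = (-2.56415, 3.39191), so ‖F‖₂ = 4.252.

4.252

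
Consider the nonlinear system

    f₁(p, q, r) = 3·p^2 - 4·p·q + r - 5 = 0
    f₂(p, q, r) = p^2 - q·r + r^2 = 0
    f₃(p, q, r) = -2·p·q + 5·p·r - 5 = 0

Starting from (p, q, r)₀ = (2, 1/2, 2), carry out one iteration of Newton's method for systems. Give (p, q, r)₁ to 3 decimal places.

(-14.400, -18.650, 7.800)

At (2, 1/2, 2): F = (5.000, 7.000, 13.000).
Jacobian J = [[6·p - 4·q, -4·p, 1], [2·p, -r, -q + 2·r], [-2·q + 5·r, -2·p, 5·p]].
At the point, J = [[10.000, -8.000, 1.000], [4.000, -2.000, 3.500], [9.000, -4.000, 10.000]] (det J = 10.000).
Solving J·Δ = −F gives Δ = (-16.400, -19.150, 5.800).
Then the next iterate is (p, q, r)₁ = (-14.400, -18.650, 7.800).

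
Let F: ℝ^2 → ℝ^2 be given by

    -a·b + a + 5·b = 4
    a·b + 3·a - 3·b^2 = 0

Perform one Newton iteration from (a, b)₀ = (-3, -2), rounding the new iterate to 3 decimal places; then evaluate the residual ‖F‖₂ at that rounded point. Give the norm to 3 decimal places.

At (-3, -2): F = (-23.000, -15.000).
Jacobian J = [[-b + 1, -a + 5], [b + 3, a - 6·b]].
At the point, J = [[3.000, 8.000], [1.000, 9.000]] (det J = 19.000).
Solving J·Δ = −F gives Δ = (4.579, 1.158).
Then the next iterate is (a, b)₁ = (1.579, -0.842).
Re-evaluating at (1.579, -0.842): F = (-5.30148, 1.28059), so ‖F‖₂ = 5.454.

5.454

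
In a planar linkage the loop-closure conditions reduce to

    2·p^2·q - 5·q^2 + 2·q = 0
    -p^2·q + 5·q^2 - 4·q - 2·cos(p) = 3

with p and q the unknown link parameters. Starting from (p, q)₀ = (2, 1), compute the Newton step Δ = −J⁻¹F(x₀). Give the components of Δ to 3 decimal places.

At (2, 1): F = (5.000, -5.16771).
Jacobian J = [[4·p·q, 2·p^2 - 10·q + 2], [-2·p·q + 2·sin(p), -p^2 + 10·q - 4]].
At the point, J = [[8.000, 0.000], [-2.18141, 2.000]] (det J = 16.000).
Solving J·Δ = −F gives Δ = (-0.625, 1.902).

(-0.625, 1.902)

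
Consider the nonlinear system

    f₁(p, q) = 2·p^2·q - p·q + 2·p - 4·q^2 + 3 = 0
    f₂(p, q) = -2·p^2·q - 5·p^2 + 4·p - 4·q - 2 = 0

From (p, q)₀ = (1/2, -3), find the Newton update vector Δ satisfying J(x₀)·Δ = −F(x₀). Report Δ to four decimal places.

At (1/2, -3): F = (-32.0000, 12.2500).
Jacobian J = [[4·p·q - q + 2, 2·p^2 - p - 8·q], [-4·p·q - 10·p + 4, -2·p^2 - 4]].
At the point, J = [[-1.0000, 24.0000], [5.0000, -4.5000]] (det J = -115.5000).
Solving J·Δ = −F gives Δ = (-1.2987, 1.2792).

(-1.2987, 1.2792)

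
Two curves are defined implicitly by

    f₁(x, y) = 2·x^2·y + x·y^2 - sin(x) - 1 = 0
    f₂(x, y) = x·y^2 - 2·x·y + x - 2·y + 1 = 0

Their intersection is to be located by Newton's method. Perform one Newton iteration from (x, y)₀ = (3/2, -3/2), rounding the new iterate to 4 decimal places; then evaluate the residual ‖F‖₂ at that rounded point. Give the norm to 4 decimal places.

4.5361

At (3/2, -3/2): F = (-5.372495, 13.3750).
Jacobian J = [[4·x·y + y^2 - cos(x), 2·x^2 + 2·x·y], [y^2 - 2·y + 1, 2·x·y - 2·x - 2]].
At the point, J = [[-6.820737, 0.0000], [6.2500, -9.5000]] (det J = 64.797003).
Solving J·Δ = −F gives Δ = (-0.7877, 0.8897).
Then the next iterate is (x, y)₁ = (0.7123, -0.6103).
Re-evaluating at (0.7123, -0.6103): F = (-2.007566, 4.067641), so ‖F‖₂ = 4.5361.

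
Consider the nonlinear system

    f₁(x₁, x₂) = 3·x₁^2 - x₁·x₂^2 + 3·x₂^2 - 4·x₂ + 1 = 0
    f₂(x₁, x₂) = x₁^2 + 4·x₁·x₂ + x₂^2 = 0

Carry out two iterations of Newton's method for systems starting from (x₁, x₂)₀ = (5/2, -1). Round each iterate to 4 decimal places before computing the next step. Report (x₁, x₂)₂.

(0.1216, -0.2240)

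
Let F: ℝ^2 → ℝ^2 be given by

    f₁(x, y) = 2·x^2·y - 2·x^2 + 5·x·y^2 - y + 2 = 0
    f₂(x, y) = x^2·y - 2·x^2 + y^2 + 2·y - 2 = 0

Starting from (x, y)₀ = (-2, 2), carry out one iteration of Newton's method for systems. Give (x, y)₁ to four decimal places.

At (-2, 2): F = (-32.0000, 6.0000).
Jacobian J = [[4·x·y - 4·x + 5·y^2, 2·x^2 + 10·x·y - 1], [2·x·y - 4·x, x^2 + 2·y + 2]].
At the point, J = [[12.0000, -33.0000], [0.0000, 10.0000]] (det J = 120.0000).
Solving J·Δ = −F gives Δ = (1.0167, -0.6000).
Then the next iterate is (x, y)₁ = (-0.9833, 1.4000).

(-0.9833, 1.4000)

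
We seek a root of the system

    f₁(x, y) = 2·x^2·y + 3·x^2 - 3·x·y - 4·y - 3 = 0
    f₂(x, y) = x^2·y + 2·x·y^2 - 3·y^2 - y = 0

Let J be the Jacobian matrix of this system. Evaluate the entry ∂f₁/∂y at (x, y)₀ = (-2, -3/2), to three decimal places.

10.000

∂f₁/∂y = 2·x^2 - 3·x - 4.
At (-2, -3/2) this is 10.000.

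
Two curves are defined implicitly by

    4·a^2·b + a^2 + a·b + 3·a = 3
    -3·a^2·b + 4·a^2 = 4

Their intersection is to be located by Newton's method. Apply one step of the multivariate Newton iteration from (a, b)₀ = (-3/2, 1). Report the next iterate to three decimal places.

At (-3/2, 1): F = (2.250, -1.750).
Jacobian J = [[8·a·b + 2·a + b + 3, 4·a^2 + a], [-6·a·b + 8·a, -3·a^2]].
At the point, J = [[-11.000, 7.500], [-3.000, -6.750]] (det J = 96.750).
Solving J·Δ = −F gives Δ = (0.021, -0.269).
Then the next iterate is (a, b)₁ = (-1.479, 0.731).

(-1.479, 0.731)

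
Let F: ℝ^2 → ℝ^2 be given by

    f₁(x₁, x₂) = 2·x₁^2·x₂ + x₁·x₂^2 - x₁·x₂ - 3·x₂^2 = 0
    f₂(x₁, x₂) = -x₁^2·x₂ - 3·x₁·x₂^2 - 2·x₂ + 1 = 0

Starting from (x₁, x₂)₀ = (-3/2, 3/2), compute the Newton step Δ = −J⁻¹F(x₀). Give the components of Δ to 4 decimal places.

(0.2706, -0.4477)

At (-3/2, 3/2): F = (-1.1250, 4.7500).
Jacobian J = [[4·x₁·x₂ + x₂^2 - x₂, 2·x₁^2 + 2·x₁·x₂ - x₁ - 6·x₂], [-2·x₁·x₂ - 3·x₂^2, -x₁^2 - 6·x₁·x₂ - 2]].
At the point, J = [[-8.2500, -7.5000], [-2.2500, 9.2500]] (det J = -93.1875).
Solving J·Δ = −F gives Δ = (0.2706, -0.4477).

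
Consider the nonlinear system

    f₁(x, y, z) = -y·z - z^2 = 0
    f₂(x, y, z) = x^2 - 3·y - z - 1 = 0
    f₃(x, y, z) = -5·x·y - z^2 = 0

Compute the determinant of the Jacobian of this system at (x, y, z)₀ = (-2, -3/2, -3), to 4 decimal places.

J = [[0, -z, -y - 2·z], [2·x, -3, -1], [-5·y, -5·x, -2·z]].
At the point, J = [[0.0000, 3.0000, 7.5000], [-4.0000, -3.0000, -1.0000], [7.5000, 10.0000, 6.0000]].
det J = -81.7500.

-81.7500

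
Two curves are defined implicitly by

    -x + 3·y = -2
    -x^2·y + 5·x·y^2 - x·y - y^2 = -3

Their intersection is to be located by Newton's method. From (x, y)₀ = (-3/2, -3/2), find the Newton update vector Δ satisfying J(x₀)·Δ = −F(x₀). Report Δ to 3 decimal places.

At (-3/2, -3/2): F = (-1.000, -15.000).
Jacobian J = [[-1, 3], [-2·x·y + 5·y^2 - y, -x^2 + 10·x·y - x - 2·y]].
At the point, J = [[-1.000, 3.000], [8.250, 24.750]] (det J = -49.500).
Solving J·Δ = −F gives Δ = (0.409, 0.470).

(0.409, 0.470)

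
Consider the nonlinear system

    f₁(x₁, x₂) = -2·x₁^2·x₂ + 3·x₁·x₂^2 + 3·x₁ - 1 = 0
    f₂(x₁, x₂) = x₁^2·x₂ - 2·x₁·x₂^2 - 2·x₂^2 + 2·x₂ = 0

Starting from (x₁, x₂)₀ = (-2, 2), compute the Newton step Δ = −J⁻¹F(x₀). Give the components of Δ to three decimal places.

At (-2, 2): F = (-47.000, 20.000).
Jacobian J = [[-4·x₁·x₂ + 3·x₂^2 + 3, -2·x₁^2 + 6·x₁·x₂], [2·x₁·x₂ - 2·x₂^2, x₁^2 - 4·x₁·x₂ - 4·x₂ + 2]].
At the point, J = [[31.000, -32.000], [-16.000, 14.000]] (det J = -78.000).
Solving J·Δ = −F gives Δ = (-0.231, -1.692).

(-0.231, -1.692)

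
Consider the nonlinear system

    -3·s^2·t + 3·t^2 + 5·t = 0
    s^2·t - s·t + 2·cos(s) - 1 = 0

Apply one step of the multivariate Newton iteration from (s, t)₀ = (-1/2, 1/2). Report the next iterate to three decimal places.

(3.742, -0.774)

At (-1/2, 1/2): F = (2.875, 1.13017).
Jacobian J = [[-6·s·t, -3·s^2 + 6·t + 5], [2·s·t - t - 2·sin(s), s^2 - s]].
At the point, J = [[1.500, 7.250], [-0.04115, 0.750]] (det J = 1.42333).
Solving J·Δ = −F gives Δ = (4.242, -1.274).
Then the next iterate is (s, t)₁ = (3.742, -0.774).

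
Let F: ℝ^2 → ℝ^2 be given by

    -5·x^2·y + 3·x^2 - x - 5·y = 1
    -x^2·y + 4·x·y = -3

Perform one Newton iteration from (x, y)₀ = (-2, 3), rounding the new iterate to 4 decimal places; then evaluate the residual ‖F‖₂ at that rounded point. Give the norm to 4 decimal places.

At (-2, 3): F = (-62.0000, -33.0000).
Jacobian J = [[-10·x·y + 6·x - 1, -5·x^2 - 5], [-2·x·y + 4·y, -x^2 + 4·x]].
At the point, J = [[47.0000, -25.0000], [24.0000, -12.0000]] (det J = 36.0000).
Solving J·Δ = −F gives Δ = (2.2500, 1.7500).
Then the next iterate is (x, y)₁ = (0.2500, 4.7500).
Re-evaluating at (0.2500, 4.7500): F = (-26.296875, 7.453125), so ‖F‖₂ = 27.3327.

27.3327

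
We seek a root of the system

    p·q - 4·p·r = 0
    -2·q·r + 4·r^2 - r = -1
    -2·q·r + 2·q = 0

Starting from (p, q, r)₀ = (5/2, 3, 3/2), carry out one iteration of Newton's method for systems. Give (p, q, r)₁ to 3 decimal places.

(0.580, 2.217, 1.130)

At (5/2, 3, 3/2): F = (-7.500, -0.500, -3.000).
Jacobian J = [[q - 4·r, p, -4·p], [0, -2·r, -2·q + 8·r - 1], [0, -2·r + 2, -2·q]].
At the point, J = [[-3.000, 2.500, -10.000], [0.000, -3.000, 5.000], [0.000, -1.000, -6.000]] (det J = -69.000).
Solving J·Δ = −F gives Δ = (-1.920, -0.783, -0.370).
Then the next iterate is (p, q, r)₁ = (0.580, 2.217, 1.130).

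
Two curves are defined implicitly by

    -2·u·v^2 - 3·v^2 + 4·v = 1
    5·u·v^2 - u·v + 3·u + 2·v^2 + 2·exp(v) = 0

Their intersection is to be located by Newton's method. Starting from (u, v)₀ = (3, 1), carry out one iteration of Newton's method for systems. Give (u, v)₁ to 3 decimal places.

(-4.143, 1.592)

At (3, 1): F = (-6.000, 28.43656).
Jacobian J = [[-2·v^2, -4·u·v - 6·v + 4], [5·v^2 - v + 3, 10·u·v - u + 4·v + 2·exp(v)]].
At the point, J = [[-2.000, -14.000], [7.000, 36.43656]] (det J = 25.12687).
Solving J·Δ = −F gives Δ = (-7.143, 0.592).
Then the next iterate is (u, v)₁ = (-4.143, 1.592).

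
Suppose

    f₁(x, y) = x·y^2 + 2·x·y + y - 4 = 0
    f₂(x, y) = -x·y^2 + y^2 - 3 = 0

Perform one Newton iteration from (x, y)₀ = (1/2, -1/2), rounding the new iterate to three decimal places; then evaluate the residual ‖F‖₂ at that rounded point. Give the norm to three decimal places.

26.173

At (1/2, -1/2): F = (-4.875, -2.875).
Jacobian J = [[y^2 + 2·y, 2·x·y + 2·x + 1], [-y^2, -2·x·y + 2·y]].
At the point, J = [[-0.750, 1.500], [-0.250, -0.500]] (det J = 0.750).
Solving J·Δ = −F gives Δ = (-9.000, -1.250).
Then the next iterate is (x, y)₁ = (-8.500, -1.750).
Re-evaluating at (-8.500, -1.750): F = (-2.03125, 26.09375), so ‖F‖₂ = 26.173.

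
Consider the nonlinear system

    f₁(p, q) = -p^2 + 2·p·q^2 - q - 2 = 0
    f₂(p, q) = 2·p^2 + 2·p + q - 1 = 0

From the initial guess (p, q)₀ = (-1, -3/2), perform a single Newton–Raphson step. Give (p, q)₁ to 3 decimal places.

At (-1, -3/2): F = (-6.000, -2.500).
Jacobian J = [[-2·p + 2·q^2, 4·p·q - 1], [4·p + 2, 1]].
At the point, J = [[6.500, 5.000], [-2.000, 1.000]] (det J = 16.500).
Solving J·Δ = −F gives Δ = (-0.394, 1.712).
Then the next iterate is (p, q)₁ = (-1.394, 0.212).

(-1.394, 0.212)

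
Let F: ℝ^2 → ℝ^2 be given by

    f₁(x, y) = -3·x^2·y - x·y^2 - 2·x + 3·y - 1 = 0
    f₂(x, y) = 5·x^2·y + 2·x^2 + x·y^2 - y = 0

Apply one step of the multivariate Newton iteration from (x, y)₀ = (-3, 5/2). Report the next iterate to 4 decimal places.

(-2.7994, -0.7087)

At (-3, 5/2): F = (-36.2500, 109.2500).
Jacobian J = [[-6·x·y - y^2 - 2, -3·x^2 - 2·x·y + 3], [10·x·y + 4·x + y^2, 5·x^2 + 2·x·y - 1]].
At the point, J = [[36.7500, -9.0000], [-80.7500, 29.0000]] (det J = 339.0000).
Solving J·Δ = −F gives Δ = (0.2006, -3.2087).
Then the next iterate is (x, y)₁ = (-2.7994, -0.7087).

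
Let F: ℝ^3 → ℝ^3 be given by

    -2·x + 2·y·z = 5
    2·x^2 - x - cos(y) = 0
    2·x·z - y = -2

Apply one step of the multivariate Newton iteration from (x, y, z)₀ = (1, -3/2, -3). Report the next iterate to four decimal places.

(0.7396, -1.3515, -2.4568)

At (1, -3/2, -3): F = (2.0000, 0.929263, -2.5000).
Jacobian J = [[-2, 2·z, 2·y], [4·x - 1, sin(y), 0], [2·z, -1, 2·x]].
At the point, J = [[-2.0000, -6.0000, -3.0000], [3.0000, -0.997495, 0.0000], [-6.0000, -1.0000, 2.0000]] (det J = 66.944890).
Solving J·Δ = −F gives Δ = (-0.2604, 0.1485, 0.5432).
Then the next iterate is (x, y, z)₁ = (0.7396, -1.3515, -2.4568).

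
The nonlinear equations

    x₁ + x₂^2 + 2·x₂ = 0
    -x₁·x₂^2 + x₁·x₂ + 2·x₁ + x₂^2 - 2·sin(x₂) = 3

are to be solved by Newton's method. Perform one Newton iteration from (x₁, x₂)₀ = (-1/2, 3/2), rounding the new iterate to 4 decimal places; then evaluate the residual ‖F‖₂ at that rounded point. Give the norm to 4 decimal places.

84.1555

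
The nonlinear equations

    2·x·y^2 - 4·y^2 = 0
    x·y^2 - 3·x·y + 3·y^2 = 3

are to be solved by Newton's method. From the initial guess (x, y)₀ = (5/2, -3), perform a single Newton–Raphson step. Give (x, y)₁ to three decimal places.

(2.580, -1.261)

At (5/2, -3): F = (9.000, 69.000).
Jacobian J = [[2·y^2, 4·x·y - 8·y], [y^2 - 3·y, 2·x·y - 3·x + 6·y]].
At the point, J = [[18.000, -6.000], [18.000, -40.500]] (det J = -621.000).
Solving J·Δ = −F gives Δ = (0.080, 1.739).
Then the next iterate is (x, y)₁ = (2.580, -1.261).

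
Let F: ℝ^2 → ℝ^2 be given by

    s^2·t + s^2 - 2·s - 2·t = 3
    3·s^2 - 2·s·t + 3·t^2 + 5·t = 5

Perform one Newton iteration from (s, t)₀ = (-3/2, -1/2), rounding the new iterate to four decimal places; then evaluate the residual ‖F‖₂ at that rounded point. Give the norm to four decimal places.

6.0263

At (-3/2, -1/2): F = (2.1250, -1.5000).
Jacobian J = [[2·s·t + 2·s - 2, s^2 - 2], [6·s - 2·t, -2·s + 6·t + 5]].
At the point, J = [[-3.5000, 0.2500], [-8.0000, 5.0000]] (det J = -15.5000).
Solving J·Δ = −F gives Δ = (0.7097, 1.4355).
Then the next iterate is (s, t)₁ = (-0.7903, 0.9355).
Re-evaluating at (-0.7903, 0.9355): F = (-2.081537, 5.655354), so ‖F‖₂ = 6.0263.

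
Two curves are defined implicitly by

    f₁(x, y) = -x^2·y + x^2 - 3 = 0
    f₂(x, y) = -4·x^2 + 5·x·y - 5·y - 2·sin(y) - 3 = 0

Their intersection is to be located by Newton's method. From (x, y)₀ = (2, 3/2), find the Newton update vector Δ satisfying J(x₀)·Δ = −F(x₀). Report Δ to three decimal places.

(-1.790, -0.355)

At (2, 3/2): F = (-5.000, -13.49499).
Jacobian J = [[-2·x·y + 2·x, -x^2], [-8·x + 5·y, 5·x - 2·cos(y) - 5]].
At the point, J = [[-2.000, -4.000], [-8.500, 4.85853]] (det J = -43.71705).
Solving J·Δ = −F gives Δ = (-1.790, -0.355).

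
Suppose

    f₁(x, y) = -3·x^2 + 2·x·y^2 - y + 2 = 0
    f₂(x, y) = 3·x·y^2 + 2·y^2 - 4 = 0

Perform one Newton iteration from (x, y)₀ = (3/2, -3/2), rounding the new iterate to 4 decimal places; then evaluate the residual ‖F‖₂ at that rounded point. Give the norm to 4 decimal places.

2.4600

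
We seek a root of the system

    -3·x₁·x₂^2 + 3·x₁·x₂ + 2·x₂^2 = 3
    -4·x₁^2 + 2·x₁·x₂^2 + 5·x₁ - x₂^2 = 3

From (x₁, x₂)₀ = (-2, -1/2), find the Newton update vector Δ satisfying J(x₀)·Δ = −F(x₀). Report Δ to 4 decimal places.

(1.4271, -0.0865)

At (-2, -1/2): F = (2.0000, -30.2500).
Jacobian J = [[-3·x₂^2 + 3·x₂, -6·x₁·x₂ + 3·x₁ + 4·x₂], [-8·x₁ + 2·x₂^2 + 5, 4·x₁·x₂ - 2·x₂]].
At the point, J = [[-2.2500, -14.0000], [21.5000, 5.0000]] (det J = 289.7500).
Solving J·Δ = −F gives Δ = (1.4271, -0.0865).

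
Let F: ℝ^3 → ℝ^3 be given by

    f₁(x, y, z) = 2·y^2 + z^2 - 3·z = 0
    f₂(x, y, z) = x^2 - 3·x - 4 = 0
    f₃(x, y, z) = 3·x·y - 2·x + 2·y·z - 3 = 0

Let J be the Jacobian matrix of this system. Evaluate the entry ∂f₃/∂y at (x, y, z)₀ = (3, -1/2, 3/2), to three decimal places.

12.000

∂f₃/∂y = 3·x + 2·z.
At (3, -1/2, 3/2) this is 12.000.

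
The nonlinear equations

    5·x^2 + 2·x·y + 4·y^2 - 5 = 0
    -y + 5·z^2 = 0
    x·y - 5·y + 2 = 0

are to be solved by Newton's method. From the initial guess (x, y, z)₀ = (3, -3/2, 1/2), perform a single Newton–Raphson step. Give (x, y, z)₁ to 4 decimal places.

(2.2063, 1.5952, 0.5690)

At (3, -3/2, 1/2): F = (40.0000, 2.7500, 5.0000).
Jacobian J = [[10·x + 2·y, 2·x + 8·y, 0], [0, -1, 10·z], [y, x - 5, 0]].
At the point, J = [[27.0000, -6.0000, 0.0000], [0.0000, -1.0000, 5.0000], [-1.5000, -2.0000, 0.0000]] (det J = 315.0000).
Solving J·Δ = −F gives Δ = (-0.7937, 3.0952, 0.0690).
Then the next iterate is (x, y, z)₁ = (2.2063, 1.5952, 0.5690).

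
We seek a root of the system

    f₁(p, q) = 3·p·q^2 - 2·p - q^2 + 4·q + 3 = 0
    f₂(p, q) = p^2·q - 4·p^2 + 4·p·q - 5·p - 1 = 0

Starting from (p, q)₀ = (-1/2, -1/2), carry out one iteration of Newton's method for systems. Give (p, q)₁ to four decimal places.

At (-1/2, -1/2): F = (1.3750, 1.3750).
Jacobian J = [[3·q^2 - 2, 6·p·q - 2·q + 4], [2·p·q - 8·p + 4·q - 5, p^2 + 4·p]].
At the point, J = [[-1.2500, 6.5000], [-2.5000, -1.7500]] (det J = 18.4375).
Solving J·Δ = −F gives Δ = (0.6153, -0.0932).
Then the next iterate is (p, q)₁ = (0.1153, -0.5932).

(0.1153, -0.5932)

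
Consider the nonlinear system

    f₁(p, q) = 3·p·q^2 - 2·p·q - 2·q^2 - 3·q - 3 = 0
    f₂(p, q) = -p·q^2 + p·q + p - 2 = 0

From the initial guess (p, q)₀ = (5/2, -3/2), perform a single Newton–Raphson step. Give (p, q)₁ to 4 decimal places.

(2.6224, -0.5788)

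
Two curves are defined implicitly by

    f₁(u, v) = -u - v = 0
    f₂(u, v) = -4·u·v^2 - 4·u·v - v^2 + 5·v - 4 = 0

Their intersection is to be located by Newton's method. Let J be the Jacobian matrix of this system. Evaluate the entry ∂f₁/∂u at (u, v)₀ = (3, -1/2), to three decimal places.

-1.000

∂f₁/∂u = -1.
At (3, -1/2) this is -1.000.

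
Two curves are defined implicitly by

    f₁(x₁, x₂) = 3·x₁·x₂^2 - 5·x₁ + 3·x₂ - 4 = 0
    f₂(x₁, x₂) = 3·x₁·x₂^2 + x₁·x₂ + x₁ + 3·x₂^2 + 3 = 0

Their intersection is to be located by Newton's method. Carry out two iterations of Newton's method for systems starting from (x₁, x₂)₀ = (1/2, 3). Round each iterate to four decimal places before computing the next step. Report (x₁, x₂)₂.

At (1/2, 3): F = (16.0000, 45.5000).
Jacobian J = [[3·x₂^2 - 5, 6·x₁·x₂ + 3], [3·x₂^2 + x₂ + 1, 6·x₁·x₂ + x₁ + 6·x₂]].
At the point, J = [[22.0000, 12.0000], [31.0000, 27.5000]] (det J = 233.0000).
Solving J·Δ = −F gives Δ = (0.4549, -2.1674).
Then the next iterate is (x₁, x₂)₁ = (0.9549, 0.8326).
Round to (0.9549, 0.8326) and repeat: F = (-4.290825, 8.815493), J = [[-2.920332, 7.770298], [3.912268, 10.720798]].
Δ = (-1.8555, -0.1452), so (x₁, x₂)₂ = (-0.9006, 0.6874).

(-0.9006, 0.6874)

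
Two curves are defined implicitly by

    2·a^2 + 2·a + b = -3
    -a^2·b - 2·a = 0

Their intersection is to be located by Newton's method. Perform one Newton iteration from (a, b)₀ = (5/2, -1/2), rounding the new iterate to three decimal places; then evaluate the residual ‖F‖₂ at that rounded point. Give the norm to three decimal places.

5.418

At (5/2, -1/2): F = (20.000, -1.875).
Jacobian J = [[4·a + 2, 1], [-2·a·b - 2, -a^2]].
At the point, J = [[12.000, 1.000], [0.500, -6.250]] (det J = -75.500).
Solving J·Δ = −F gives Δ = (-1.631, -0.430).
Then the next iterate is (a, b)₁ = (0.869, -0.930).
Re-evaluating at (0.869, -0.930): F = (5.31832, -1.03570), so ‖F‖₂ = 5.418.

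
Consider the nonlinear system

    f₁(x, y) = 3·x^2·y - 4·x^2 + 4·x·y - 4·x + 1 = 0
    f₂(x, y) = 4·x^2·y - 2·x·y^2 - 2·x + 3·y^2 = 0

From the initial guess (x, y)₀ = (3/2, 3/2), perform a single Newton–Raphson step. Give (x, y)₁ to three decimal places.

(0.738, 1.307)

At (3/2, 3/2): F = (5.125, 10.500).
Jacobian J = [[6·x·y - 8·x + 4·y - 4, 3·x^2 + 4·x], [8·x·y - 2·y^2 - 2, 4·x^2 - 4·x·y + 6·y]].
At the point, J = [[3.500, 12.750], [11.500, 9.000]] (det J = -115.125).
Solving J·Δ = −F gives Δ = (-0.762, -0.193).
Then the next iterate is (x, y)₁ = (0.738, 1.307).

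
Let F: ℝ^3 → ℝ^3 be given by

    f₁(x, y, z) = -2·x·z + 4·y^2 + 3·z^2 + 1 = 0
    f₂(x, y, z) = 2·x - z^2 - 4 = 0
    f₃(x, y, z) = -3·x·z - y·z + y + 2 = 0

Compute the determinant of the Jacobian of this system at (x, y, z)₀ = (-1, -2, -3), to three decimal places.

-976.000

J = [[-2·z, 8·y, -2·x + 6·z], [2, 0, -2·z], [-3·z, -z + 1, -3·x - y]].
At the point, J = [[6.000, -16.000, -16.000], [2.000, 0.000, 6.000], [9.000, 4.000, 5.000]].
det J = -976.000.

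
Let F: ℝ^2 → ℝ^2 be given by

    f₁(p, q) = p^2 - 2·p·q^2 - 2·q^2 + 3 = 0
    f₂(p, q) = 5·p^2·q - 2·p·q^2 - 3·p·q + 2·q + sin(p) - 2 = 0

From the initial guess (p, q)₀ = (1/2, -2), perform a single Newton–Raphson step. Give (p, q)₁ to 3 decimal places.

At (1/2, -2): F = (-8.750, -9.02057).
Jacobian J = [[2·p - 2·q^2, -4·p·q - 4·q], [10·p·q - 2·q^2 - 3·q + cos(p), 5·p^2 - 4·p·q - 3·p + 2]].
At the point, J = [[-7.000, 12.000], [-11.12242, 5.750]] (det J = 93.21901).
Solving J·Δ = −F gives Δ = (-0.621, 0.367).
Then the next iterate is (p, q)₁ = (-0.121, -1.633).

(-0.121, -1.633)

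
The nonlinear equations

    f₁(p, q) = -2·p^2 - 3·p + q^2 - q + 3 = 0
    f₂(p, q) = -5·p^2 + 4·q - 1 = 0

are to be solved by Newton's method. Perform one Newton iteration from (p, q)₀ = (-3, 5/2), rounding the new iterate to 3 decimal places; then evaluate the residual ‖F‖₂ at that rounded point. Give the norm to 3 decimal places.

At (-3, 5/2): F = (-2.250, -36.000).
Jacobian J = [[-4·p - 3, 2·q - 1], [-10·p, 4]].
At the point, J = [[9.000, 4.000], [30.000, 4.000]] (det J = -84.000).
Solving J·Δ = −F gives Δ = (1.607, -3.054).
Then the next iterate is (p, q)₁ = (-1.393, -0.554).
Re-evaluating at (-1.393, -0.554): F = (4.15902, -12.91825), so ‖F‖₂ = 13.571.

13.571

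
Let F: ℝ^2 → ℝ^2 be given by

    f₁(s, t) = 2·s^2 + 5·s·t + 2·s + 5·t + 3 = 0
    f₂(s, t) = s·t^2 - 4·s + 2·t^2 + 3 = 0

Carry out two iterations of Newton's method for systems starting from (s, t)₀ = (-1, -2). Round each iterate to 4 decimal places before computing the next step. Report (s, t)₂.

(-0.5702, -2.4955)

At (-1, -2): F = (3.0000, 11.0000).
Jacobian J = [[4·s + 5·t + 2, 5·s + 5], [t^2 - 4, 2·s·t + 4·t]].
At the point, J = [[-12.0000, 0.0000], [0.0000, -4.0000]] (det J = 48.0000).
Solving J·Δ = −F gives Δ = (0.2500, 2.7500).
Then the next iterate is (s, t)₁ = (-0.7500, 0.7500).
Round to (-0.7500, 0.7500) and repeat: F = (3.5625, 6.703125), J = [[2.7500, 1.2500], [-3.4375, 1.8750]].
Δ = (0.1798, -3.2455), so (s, t)₂ = (-0.5702, -2.4955).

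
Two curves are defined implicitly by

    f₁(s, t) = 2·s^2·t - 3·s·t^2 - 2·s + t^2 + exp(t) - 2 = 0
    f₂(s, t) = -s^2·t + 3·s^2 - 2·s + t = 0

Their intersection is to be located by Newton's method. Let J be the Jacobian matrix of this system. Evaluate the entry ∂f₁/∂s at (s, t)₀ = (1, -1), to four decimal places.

-9.0000

∂f₁/∂s = 4·s·t - 3·t^2 - 2.
At (1, -1) this is -9.0000.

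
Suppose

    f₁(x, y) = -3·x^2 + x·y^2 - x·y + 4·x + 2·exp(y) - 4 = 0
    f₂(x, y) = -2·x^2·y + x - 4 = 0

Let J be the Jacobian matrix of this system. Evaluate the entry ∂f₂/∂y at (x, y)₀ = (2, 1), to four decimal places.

-8.0000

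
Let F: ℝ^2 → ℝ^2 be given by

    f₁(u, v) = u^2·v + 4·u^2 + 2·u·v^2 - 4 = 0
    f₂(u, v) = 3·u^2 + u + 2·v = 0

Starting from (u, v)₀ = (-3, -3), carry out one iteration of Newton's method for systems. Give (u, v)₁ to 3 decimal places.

(-1.849, -2.218)

At (-3, -3): F = (-49.000, 18.000).
Jacobian J = [[2·u·v + 8·u + 2·v^2, u^2 + 4·u·v], [6·u + 1, 2]].
At the point, J = [[12.000, 45.000], [-17.000, 2.000]] (det J = 789.000).
Solving J·Δ = −F gives Δ = (1.151, 0.782).
Then the next iterate is (u, v)₁ = (-1.849, -2.218).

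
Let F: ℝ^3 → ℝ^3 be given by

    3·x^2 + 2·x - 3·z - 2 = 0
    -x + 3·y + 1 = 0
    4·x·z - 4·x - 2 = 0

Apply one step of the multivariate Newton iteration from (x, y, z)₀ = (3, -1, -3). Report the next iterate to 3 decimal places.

(1.281, 0.094, -1.125)

At (3, -1, -3): F = (40.000, -5.000, -50.000).
Jacobian J = [[6·x + 2, 0, -3], [-1, 3, 0], [4·z - 4, 0, 4·x]].
At the point, J = [[20.000, 0.000, -3.000], [-1.000, 3.000, 0.000], [-16.000, 0.000, 12.000]] (det J = 576.000).
Solving J·Δ = −F gives Δ = (-1.719, 1.094, 1.875).
Then the next iterate is (x, y, z)₁ = (1.281, 0.094, -1.125).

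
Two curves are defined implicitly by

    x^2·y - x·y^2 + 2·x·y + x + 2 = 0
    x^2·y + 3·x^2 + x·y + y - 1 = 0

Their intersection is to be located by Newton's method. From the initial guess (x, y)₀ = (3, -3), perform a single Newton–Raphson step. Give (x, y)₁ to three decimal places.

(1.606, -2.322)

At (3, -3): F = (-67.000, -13.000).
Jacobian J = [[2·x·y - y^2 + 2·y + 1, x^2 - 2·x·y + 2·x], [2·x·y + 6·x + y, x^2 + x + 1]].
At the point, J = [[-32.000, 33.000], [-3.000, 13.000]] (det J = -317.000).
Solving J·Δ = −F gives Δ = (-1.394, 0.678).
Then the next iterate is (x, y)₁ = (1.606, -2.322).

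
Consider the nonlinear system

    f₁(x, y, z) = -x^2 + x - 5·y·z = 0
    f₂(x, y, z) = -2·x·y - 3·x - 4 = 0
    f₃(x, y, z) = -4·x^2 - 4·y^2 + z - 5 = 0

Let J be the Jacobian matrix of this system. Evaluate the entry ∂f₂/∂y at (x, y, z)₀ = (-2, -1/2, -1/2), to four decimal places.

4.0000

∂f₂/∂y = -2·x.
At (-2, -1/2, -1/2) this is 4.0000.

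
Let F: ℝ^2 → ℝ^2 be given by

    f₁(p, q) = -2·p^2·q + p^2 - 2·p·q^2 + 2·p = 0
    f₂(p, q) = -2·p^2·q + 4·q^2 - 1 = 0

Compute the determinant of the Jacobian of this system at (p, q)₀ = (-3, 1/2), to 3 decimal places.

J = [[-4·p·q + 2·p - 2·q^2 + 2, -2·p^2 - 4·p·q], [-4·p·q, -2·p^2 + 8·q]].
At the point, J = [[1.500, -12.000], [6.000, -14.000]].
det J = 51.000.

51.000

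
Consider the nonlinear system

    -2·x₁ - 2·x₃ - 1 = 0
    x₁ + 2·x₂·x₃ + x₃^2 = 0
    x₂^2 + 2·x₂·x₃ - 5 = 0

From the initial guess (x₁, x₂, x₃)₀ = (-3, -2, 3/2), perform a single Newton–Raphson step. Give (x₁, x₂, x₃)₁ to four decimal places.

At (-3, -2, 3/2): F = (2.0000, -6.7500, -7.0000).
Jacobian J = [[-2, 0, -2], [1, 2·x₃, 2·x₂ + 2·x₃], [0, 2·x₂ + 2·x₃, 2·x₂]].
At the point, J = [[-2.0000, 0.0000, -2.0000], [1.0000, 3.0000, -1.0000], [0.0000, -1.0000, -4.0000]] (det J = 28.0000).
Solving J·Δ = −F gives Δ = (2.9107, 0.6429, -1.9107).
Then the next iterate is (x₁, x₂, x₃)₁ = (-0.0893, -1.3571, -0.4107).

(-0.0893, -1.3571, -0.4107)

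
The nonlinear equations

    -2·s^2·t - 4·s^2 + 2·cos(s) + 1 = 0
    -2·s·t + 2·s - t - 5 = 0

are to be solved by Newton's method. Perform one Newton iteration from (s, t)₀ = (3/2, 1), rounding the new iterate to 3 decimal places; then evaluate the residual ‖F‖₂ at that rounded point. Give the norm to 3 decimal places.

2.902

At (3/2, 1): F = (-12.35853, -6.000).
Jacobian J = [[-4·s·t - 8·s - 2·sin(s), -2·s^2], [-2·t + 2, -2·s - 1]].
At the point, J = [[-19.99499, -4.500], [0.000, -4.000]] (det J = 79.97996).
Solving J·Δ = −F gives Δ = (-0.280, -1.500).
Then the next iterate is (s, t)₁ = (1.220, -0.500).
Re-evaluating at (1.220, -0.500): F = (-2.77791, -0.840), so ‖F‖₂ = 2.902.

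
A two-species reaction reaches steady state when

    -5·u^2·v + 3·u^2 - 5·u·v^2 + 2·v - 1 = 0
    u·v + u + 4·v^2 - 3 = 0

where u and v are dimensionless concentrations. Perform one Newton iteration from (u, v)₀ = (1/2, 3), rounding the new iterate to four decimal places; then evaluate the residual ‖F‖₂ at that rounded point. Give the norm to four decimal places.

At (1/2, 3): F = (-20.5000, 35.0000).
Jacobian J = [[-10·u·v + 6·u - 5·v^2, -5·u^2 - 10·u·v + 2], [v + 1, u + 8·v]].
At the point, J = [[-57.0000, -14.2500], [4.0000, 24.5000]] (det J = -1339.5000).
Solving J·Δ = −F gives Δ = (-0.0026, -1.4281).
Then the next iterate is (u, v)₁ = (0.4974, 1.5719).
Re-evaluating at (0.4974, 1.5719): F = (-5.203526, 8.162742), so ‖F‖₂ = 9.6802.

9.6802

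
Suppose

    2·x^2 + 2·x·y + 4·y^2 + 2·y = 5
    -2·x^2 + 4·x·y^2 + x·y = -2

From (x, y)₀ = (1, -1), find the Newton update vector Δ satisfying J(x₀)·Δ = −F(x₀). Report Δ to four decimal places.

At (1, -1): F = (-3.0000, 3.0000).
Jacobian J = [[4·x + 2·y, 2·x + 8·y + 2], [-4·x + 4·y^2 + y, 8·x·y + x]].
At the point, J = [[2.0000, -4.0000], [-1.0000, -7.0000]] (det J = -18.0000).
Solving J·Δ = −F gives Δ = (1.8333, 0.1667).

(1.8333, 0.1667)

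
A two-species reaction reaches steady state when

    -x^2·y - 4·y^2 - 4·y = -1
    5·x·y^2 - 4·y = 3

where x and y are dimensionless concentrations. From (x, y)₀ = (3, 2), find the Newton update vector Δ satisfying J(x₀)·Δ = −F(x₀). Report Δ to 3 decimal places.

(-9.511, 2.522)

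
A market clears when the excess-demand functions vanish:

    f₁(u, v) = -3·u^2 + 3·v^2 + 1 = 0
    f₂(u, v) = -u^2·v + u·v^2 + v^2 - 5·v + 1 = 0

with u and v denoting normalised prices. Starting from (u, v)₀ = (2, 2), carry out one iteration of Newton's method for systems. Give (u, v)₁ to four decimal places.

(-3.2500, -3.3333)

At (2, 2): F = (1.0000, -5.0000).
Jacobian J = [[-6·u, 6·v], [-2·u·v + v^2, -u^2 + 2·u·v + 2·v - 5]].
At the point, J = [[-12.0000, 12.0000], [-4.0000, 3.0000]] (det J = 12.0000).
Solving J·Δ = −F gives Δ = (-5.2500, -5.3333).
Then the next iterate is (u, v)₁ = (-3.2500, -3.3333).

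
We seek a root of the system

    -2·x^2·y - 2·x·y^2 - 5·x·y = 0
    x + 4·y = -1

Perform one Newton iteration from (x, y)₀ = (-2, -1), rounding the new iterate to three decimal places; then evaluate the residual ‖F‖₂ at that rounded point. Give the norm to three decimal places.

1.966

At (-2, -1): F = (2.000, -5.000).
Jacobian J = [[-4·x·y - 2·y^2 - 5·y, -2·x^2 - 4·x·y - 5·x], [1, 4]].
At the point, J = [[-5.000, -6.000], [1.000, 4.000]] (det J = -14.000).
Solving J·Δ = −F gives Δ = (-1.571, 1.643).
Then the next iterate is (x, y)₁ = (-3.571, 0.643).
Re-evaluating at (-3.571, 0.643): F = (-1.96551, 0.001), so ‖F‖₂ = 1.966.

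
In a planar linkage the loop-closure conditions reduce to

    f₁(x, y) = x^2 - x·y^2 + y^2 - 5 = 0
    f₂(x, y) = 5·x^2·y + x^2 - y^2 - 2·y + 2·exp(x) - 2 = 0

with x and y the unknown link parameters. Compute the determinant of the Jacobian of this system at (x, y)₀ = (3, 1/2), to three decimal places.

J = [[2·x - y^2, -2·x·y + 2·y], [10·x·y + 2·x + 2·exp(x), 5·x^2 - 2·y - 2]].
At the point, J = [[5.750, -2.000], [61.17107, 42.000]].
det J = 363.842.

363.842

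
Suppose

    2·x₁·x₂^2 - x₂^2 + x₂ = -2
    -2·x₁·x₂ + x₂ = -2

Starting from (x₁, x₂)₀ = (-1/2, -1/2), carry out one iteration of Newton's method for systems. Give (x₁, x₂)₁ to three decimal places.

At (-1/2, -1/2): F = (1.000, 1.000).
Jacobian J = [[2·x₂^2, 4·x₁·x₂ - 2·x₂ + 1], [-2·x₂, -2·x₁ + 1]].
At the point, J = [[0.500, 3.000], [1.000, 2.000]] (det J = -2.000).
Solving J·Δ = −F gives Δ = (-0.500, -0.250).
Then the next iterate is (x₁, x₂)₁ = (-1.000, -0.750).

(-1.000, -0.750)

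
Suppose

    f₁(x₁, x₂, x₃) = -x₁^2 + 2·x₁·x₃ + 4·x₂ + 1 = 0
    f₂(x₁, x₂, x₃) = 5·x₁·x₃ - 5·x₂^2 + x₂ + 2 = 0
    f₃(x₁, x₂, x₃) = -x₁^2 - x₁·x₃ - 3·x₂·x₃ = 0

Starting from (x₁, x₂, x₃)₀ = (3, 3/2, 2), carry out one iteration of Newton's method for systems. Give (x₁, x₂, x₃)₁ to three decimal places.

(1.977, 0.746, 0.495)

At (3, 3/2, 2): F = (10.000, 22.250, -24.000).
Jacobian J = [[-2·x₁ + 2·x₃, 4, 2·x₁], [5·x₃, -10·x₂ + 1, 5·x₁], [-2·x₁ - x₃, -3·x₃, -x₁ - 3·x₂]].
At the point, J = [[-2.000, 4.000, 6.000], [10.000, -14.000, 15.000], [-8.000, -6.000, -7.500]] (det J = -1602.000).
Solving J·Δ = −F gives Δ = (-1.023, -0.754, -1.505).
Then the next iterate is (x₁, x₂, x₃)₁ = (1.977, 0.746, 0.495).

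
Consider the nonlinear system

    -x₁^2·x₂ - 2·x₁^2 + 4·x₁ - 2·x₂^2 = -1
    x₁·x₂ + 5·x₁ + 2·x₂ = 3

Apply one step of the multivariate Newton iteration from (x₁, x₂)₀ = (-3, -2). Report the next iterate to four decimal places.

At (-3, -2): F = (-19.0000, -16.0000).
Jacobian J = [[-2·x₁·x₂ - 4·x₁ + 4, -x₁^2 - 4·x₂], [x₂ + 5, x₁ + 2]].
At the point, J = [[4.0000, -1.0000], [3.0000, -1.0000]] (det J = -1.0000).
Solving J·Δ = −F gives Δ = (3.0000, -7.0000).
Then the next iterate is (x₁, x₂)₁ = (0.0000, -9.0000).

(0.0000, -9.0000)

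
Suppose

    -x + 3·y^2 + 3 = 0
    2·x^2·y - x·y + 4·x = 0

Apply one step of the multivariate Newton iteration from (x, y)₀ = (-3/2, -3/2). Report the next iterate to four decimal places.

At (-3/2, -3/2): F = (11.2500, -15.0000).
Jacobian J = [[-1, 6·y], [4·x·y - y + 4, 2·x^2 - x]].
At the point, J = [[-1.0000, -9.0000], [14.5000, 6.0000]] (det J = 124.5000).
Solving J·Δ = −F gives Δ = (0.5422, 1.1898).
Then the next iterate is (x, y)₁ = (-0.9578, -0.3102).

(-0.9578, -0.3102)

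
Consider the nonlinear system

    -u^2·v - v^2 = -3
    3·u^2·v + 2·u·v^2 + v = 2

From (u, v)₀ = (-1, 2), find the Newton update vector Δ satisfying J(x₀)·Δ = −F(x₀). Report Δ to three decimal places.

(0.056, -0.556)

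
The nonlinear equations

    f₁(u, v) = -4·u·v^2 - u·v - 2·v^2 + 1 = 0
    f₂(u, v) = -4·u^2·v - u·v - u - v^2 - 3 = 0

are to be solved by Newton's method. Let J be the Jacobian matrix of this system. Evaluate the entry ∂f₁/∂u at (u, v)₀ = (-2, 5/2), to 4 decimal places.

∂f₁/∂u = -4·v^2 - v.
At (-2, 5/2) this is -27.5000.

-27.5000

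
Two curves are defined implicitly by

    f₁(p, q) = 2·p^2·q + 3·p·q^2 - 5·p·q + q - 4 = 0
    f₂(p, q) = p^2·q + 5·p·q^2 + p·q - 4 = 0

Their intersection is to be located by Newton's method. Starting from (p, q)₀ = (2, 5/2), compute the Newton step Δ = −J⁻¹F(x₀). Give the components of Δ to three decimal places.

(1.965, -2.848)

At (2, 5/2): F = (31.000, 73.500).
Jacobian J = [[4·p·q + 3·q^2 - 5·q, 2·p^2 + 6·p·q - 5·p + 1], [2·p·q + 5·q^2 + q, p^2 + 10·p·q + p]].
At the point, J = [[26.250, 29.000], [43.750, 56.000]] (det J = 201.250).
Solving J·Δ = −F gives Δ = (1.965, -2.848).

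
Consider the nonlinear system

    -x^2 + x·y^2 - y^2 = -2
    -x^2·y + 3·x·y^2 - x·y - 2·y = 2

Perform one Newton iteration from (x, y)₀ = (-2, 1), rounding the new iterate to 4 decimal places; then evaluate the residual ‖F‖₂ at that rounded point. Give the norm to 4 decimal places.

At (-2, 1): F = (-5.0000, -12.0000).
Jacobian J = [[-2·x + y^2, 2·x·y - 2·y], [-2·x·y + 3·y^2 - y, -x^2 + 6·x·y - x - 2]].
At the point, J = [[5.0000, -6.0000], [6.0000, -16.0000]] (det J = -44.0000).
Solving J·Δ = −F gives Δ = (0.1818, -0.6818).
Then the next iterate is (x, y)₁ = (-1.8182, 0.3182).
Re-evaluating at (-1.8182, 0.3182): F = (-1.591197, -3.662056), so ‖F‖₂ = 3.9928.

3.9928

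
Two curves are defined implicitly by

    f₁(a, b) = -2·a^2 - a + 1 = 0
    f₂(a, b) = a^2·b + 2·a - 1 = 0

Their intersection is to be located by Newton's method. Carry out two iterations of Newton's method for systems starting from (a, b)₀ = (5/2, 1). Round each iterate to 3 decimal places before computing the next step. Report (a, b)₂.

At (5/2, 1): F = (-14.000, 10.250).
Jacobian J = [[-4·a - 1, 0], [2·a·b + 2, a^2]].
At the point, J = [[-11.000, 0.000], [7.000, 6.250]] (det J = -68.750).
Solving J·Δ = −F gives Δ = (-1.273, -0.215).
Then the next iterate is (a, b)₁ = (1.227, 0.785).
Round to (1.227, 0.785) and repeat: F = (-3.23806, 2.63584), J = [[-5.908, 0.000], [3.92639, 1.50553]].
Δ = (-0.548, -0.321), so (a, b)₂ = (0.679, 0.464).

(0.679, 0.464)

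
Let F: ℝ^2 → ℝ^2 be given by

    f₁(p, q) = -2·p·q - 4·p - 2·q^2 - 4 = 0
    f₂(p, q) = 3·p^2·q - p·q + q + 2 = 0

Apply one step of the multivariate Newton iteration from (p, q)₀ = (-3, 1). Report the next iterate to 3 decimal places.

(-0.932, 1.203)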